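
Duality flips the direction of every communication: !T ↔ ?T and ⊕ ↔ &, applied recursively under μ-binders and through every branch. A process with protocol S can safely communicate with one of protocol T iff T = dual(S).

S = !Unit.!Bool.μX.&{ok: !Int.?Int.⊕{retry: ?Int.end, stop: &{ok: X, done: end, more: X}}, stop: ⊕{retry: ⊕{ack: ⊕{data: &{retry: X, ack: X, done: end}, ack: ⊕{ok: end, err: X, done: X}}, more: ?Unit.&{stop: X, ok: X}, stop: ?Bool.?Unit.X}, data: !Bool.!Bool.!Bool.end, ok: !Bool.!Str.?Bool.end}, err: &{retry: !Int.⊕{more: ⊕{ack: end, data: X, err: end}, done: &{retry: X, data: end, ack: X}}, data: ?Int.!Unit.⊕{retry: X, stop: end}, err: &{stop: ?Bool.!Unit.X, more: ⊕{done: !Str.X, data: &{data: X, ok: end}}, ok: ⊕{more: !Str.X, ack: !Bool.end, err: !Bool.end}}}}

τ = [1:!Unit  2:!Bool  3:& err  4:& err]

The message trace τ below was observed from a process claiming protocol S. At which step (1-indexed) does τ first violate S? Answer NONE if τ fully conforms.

NONE

[1] !Unit  ✓  cont: !Bool.μX.…
[2] !Bool  ✓  cont: μX.…
[3] & err  ✓  cont: &{retry: !Int.⊕{more: ⊕{ack: end, data: μX.…, err: end}, done: &{retry: μX.…, data: end, ack: μX.…}}, data: ?Int.!Unit.⊕{retry: μX.…, stop: end}, err: &{stop: ?Bool.!Unit.μX.…, more: ⊕{done: !Str.μX.…, data: &{data: μX.…, ok: end}}, ok: ⊕{more: !Str.μX.…, ack: !Bool.end, err: !Bool.end}}}
[4] & err  ✓  cont: &{stop: ?Bool.!Unit.μX.…, more: ⊕{done: !Str.μX.…, data: &{data: μX.…, ok: end}}, ok: ⊕{more: !Str.μX.…, ack: !Bool.end, err: !Bool.end}}
trace exhausted — no violation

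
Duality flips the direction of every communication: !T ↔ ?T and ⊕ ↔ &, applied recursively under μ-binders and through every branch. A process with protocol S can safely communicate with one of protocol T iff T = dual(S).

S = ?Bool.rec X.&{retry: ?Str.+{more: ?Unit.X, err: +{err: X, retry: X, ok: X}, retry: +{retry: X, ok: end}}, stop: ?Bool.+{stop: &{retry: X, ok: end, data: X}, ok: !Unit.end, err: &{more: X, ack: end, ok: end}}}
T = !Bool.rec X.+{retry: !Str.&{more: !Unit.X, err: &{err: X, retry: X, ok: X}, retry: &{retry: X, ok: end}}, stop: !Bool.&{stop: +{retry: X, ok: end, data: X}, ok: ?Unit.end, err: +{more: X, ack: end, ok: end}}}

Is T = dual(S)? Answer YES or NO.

?Bool | !Bool  ✓
  rec X | rec X  ✓ (rec unchanged)
    &{retry,stop} | +{retry,stop}  ✓ labels match
      case retry:
        ?Str | !Str  ✓
          +{more,err,retry} | &{more,err,retry}  ✓ labels match
            case more:
              ?Unit | !Unit  ✓
                X | X  ✓
            case err:
              +{err,retry,ok} | &{err,retry,ok}  ✓ labels match
                case err:
                  X | X  ✓
                case retry:
                  X | X  ✓
                case ok:
                  X | X  ✓
            case retry:
              +{retry,ok} | &{retry,ok}  ✓ labels match
                case retry:
                  X | X  ✓
                case ok:
                  end | end  ✓
      case stop:
        ?Bool | !Bool  ✓
          +{stop,ok,err} | &{stop,ok,err}  ✓ labels match
            case stop:
              &{retry,ok,data} | +{retry,ok,data}  ✓ labels match
                case retry:
                  X | X  ✓
                case ok:
                  end | end  ✓
                case data:
                  X | X  ✓
            case ok:
              !Unit | ?Unit  ✓
                end | end  ✓
            case err:
              &{more,ack,ok} | +{more,ack,ok}  ✓ labels match
                case more:
                  X | X  ✓
                case ack:
                  end | end  ✓
                case ok:
                  end | end  ✓

YES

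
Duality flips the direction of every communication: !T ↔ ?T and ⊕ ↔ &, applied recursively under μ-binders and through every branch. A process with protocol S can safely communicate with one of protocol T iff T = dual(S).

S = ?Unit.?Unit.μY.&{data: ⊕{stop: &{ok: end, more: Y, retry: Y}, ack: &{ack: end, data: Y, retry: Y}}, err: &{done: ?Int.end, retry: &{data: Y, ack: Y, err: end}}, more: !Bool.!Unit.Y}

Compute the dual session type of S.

?Unit → !Unit
  ?Unit → !Unit
    μY → μY  (rec unchanged)
      &{data,err,more} → ⊕{data,err,more}  (offer→select)
        • data:
          ⊕{stop,ack} → &{stop,ack}  (⊕→&)
            • stop:
              &{ok,more,retry} → ⊕{ok,more,retry}  (offer→select)
                • ok:
                  end ↦ end
                • more:
                  Y ↦ Y
                • retry:
                  Y ↦ Y
            • ack:
              &{ack,data,retry} → ⊕{ack,data,retry}  (offer→select)
                • ack:
                  end ↦ end
                • data:
                  Y ↦ Y
                • retry:
                  Y ↦ Y
        • err:
          &{done,retry} → ⊕{done,retry}  (offer→select)
            • done:
              ?Int → !Int
                end ↦ end
            • retry:
              &{data,ack,err} → ⊕{data,ack,err}  (offer→select)
                • data:
                  Y ↦ Y
                • ack:
                  Y ↦ Y
                • err:
                  end ↦ end
        • more:
          !Bool → ?Bool
            !Unit → ?Unit
              Y ↦ Y

!Unit.!Unit.μY.⊕{data: &{stop: ⊕{ok: end, more: Y, retry: Y}, ack: ⊕{ack: end, data: Y, retry: Y}}, err: ⊕{done: !Int.end, retry: ⊕{data: Y, ack: Y, err: end}}, more: ?Bool.?Unit.Y}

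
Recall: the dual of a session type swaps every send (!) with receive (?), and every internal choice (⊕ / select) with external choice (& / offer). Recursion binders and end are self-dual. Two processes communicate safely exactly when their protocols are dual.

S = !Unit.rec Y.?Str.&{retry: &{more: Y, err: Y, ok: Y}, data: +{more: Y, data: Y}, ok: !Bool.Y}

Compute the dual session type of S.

!Unit = ?Unit
  rec Y = rec Y  (rec unchanged)
    ?Str = !Str
      &{retry,data,ok} = +{retry,data,ok}  (offer→select)
        [retry]
          &{more,err,ok} = +{more,err,ok}  (offer→select)
            [more]
              Y ↦ Y
            [err]
              Y ↦ Y
            [ok]
              Y ↦ Y
        [data]
          +{more,data} = &{more,data}  (internal→external)
            [more]
              Y ↦ Y
            [data]
              Y ↦ Y
        [ok]
          !Bool = ?Bool
            Y ↦ Y

?Unit.rec Y.!Str.+{retry: +{more: Y, err: Y, ok: Y}, data: &{more: Y, data: Y}, ok: ?Bool.Y}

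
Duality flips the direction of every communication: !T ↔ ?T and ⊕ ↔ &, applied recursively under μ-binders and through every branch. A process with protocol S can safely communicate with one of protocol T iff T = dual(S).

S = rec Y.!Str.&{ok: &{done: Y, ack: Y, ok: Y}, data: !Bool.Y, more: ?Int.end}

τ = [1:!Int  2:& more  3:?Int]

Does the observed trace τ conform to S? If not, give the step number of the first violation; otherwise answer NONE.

1

step 1: got !Int, protocol expects !Str  ✗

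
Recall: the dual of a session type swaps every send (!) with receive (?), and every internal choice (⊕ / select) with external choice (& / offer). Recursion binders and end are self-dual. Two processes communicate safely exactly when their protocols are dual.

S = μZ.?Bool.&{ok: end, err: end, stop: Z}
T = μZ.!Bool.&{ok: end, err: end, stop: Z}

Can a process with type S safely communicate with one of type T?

μZ | μZ  ok (binder kept)
  ?Bool | !Bool  ok
    &{ok,err,stop} | &{ok,err,stop}  ✗ choice polarity not flipped — not dual

NO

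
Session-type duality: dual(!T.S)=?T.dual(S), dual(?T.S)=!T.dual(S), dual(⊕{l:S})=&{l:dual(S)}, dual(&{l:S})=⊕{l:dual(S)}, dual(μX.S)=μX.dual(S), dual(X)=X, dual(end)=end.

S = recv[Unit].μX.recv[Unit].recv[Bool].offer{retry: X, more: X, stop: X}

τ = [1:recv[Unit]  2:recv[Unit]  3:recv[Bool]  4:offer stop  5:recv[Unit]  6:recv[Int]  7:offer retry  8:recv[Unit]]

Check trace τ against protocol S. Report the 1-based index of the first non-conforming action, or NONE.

6

[1] recv[Unit]  ✓  state: μX.…
[2] recv[Unit]  ✓  state: recv[Bool].offer{retry: μX.…, more: μX.…, stop: μX.…}
[3] recv[Bool]  ✓  state: offer{retry: μX.…, more: μX.…, stop: μX.…}
[4] offer stop  ✓  state: μX.…
[5] recv[Unit]  ✓  state: recv[Bool].offer{retry: μX.…, more: μX.…, stop: μX.…}
[6] got recv[Int], protocol expects recv[Bool]  ✗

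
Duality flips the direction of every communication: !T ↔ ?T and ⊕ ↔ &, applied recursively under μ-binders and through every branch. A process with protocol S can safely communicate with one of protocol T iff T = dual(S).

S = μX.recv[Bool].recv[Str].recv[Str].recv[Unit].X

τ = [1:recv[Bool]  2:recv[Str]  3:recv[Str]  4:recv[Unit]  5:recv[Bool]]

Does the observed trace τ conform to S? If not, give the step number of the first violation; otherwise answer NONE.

[1] recv[Bool]  match  residual = recv[Str].recv[Str].recv[Unit].μX.…
[2] recv[Str]  match  residual = recv[Str].recv[Unit].μX.…
[3] recv[Str]  match  residual = recv[Unit].μX.…
[4] recv[Unit]  match  residual = μX.…
[5] recv[Bool]  match  residual = recv[Str].recv[Str].recv[Unit].μX.…
all 5 steps conform

NONE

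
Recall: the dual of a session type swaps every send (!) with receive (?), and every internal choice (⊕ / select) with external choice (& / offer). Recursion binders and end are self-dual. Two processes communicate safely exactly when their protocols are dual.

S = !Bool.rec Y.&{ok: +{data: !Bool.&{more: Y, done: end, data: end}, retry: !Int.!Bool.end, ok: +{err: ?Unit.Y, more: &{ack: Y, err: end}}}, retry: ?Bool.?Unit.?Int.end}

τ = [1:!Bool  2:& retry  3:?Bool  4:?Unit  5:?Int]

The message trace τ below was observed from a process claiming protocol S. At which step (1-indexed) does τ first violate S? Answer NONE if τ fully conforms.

NONE

@1 !Bool  match  now at rec Y.…
@2 & retry  match  now at ?Bool.?Unit.?Int.end
@3 ?Bool  match  now at ?Unit.?Int.end
@4 ?Unit  match  now at ?Int.end
@5 ?Int  match  now at end
trace exhausted — no violation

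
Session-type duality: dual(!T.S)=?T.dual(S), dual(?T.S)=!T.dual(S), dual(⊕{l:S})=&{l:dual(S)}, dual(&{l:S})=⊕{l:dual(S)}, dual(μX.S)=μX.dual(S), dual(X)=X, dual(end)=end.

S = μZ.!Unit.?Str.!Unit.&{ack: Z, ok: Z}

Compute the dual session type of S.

μZ → μZ  (binder kept)
  !Unit → ?Unit
    ?Str → !Str
      !Unit → ?Unit
        &{ack,ok} → ⊕{ack,ok}  (external→internal)
          • ack:
            dual(Z) = Z
          • ok:
            dual(Z) = Z

μZ.?Unit.!Str.?Unit.⊕{ack: Z, ok: Z}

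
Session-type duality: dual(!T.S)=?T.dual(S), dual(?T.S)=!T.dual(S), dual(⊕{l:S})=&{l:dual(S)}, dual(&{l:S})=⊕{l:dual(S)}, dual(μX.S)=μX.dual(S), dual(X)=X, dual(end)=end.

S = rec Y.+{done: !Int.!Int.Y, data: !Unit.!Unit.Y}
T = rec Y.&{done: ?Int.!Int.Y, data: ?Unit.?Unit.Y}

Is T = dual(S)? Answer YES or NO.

NO

rec Y ‖ rec Y  match (μ self-dual)
  +{done,data} ‖ &{done,data}  match labels match
    case done:
      !Int ‖ ?Int  match
        !Int ‖ !Int  ✗ same direction on both sides — not dual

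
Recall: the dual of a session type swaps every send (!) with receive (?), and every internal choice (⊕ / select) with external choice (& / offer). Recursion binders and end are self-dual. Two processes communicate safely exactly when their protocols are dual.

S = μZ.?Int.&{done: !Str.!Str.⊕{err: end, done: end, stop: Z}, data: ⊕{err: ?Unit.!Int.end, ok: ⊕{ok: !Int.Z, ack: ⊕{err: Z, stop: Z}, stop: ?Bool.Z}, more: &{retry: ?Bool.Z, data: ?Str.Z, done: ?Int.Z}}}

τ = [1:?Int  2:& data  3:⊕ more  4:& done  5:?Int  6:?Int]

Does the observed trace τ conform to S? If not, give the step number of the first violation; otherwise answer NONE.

NONE

@1 ?Int  match  residual = &{done: !Str.!Str.⊕{err: end, done: end, stop: μZ.…}, data: ⊕{err: ?Unit.!Int.end, ok: ⊕{ok: !Int.μZ.…, ack: ⊕{err: μZ.…, stop: μZ.…}, stop: ?Bool.μZ.…}, more: &{retry: ?Bool.μZ.…, data: ?Str.μZ.…, done: ?Int.μZ.…}}}
@2 & data  match  residual = ⊕{err: ?Unit.!Int.end, ok: ⊕{ok: !Int.μZ.…, ack: ⊕{err: μZ.…, stop: μZ.…}, stop: ?Bool.μZ.…}, more: &{retry: ?Bool.μZ.…, data: ?Str.μZ.…, done: ?Int.μZ.…}}
@3 ⊕ more  match  residual = &{retry: ?Bool.μZ.…, data: ?Str.μZ.…, done: ?Int.μZ.…}
@4 & done  match  residual = ?Int.μZ.…
@5 ?Int  match  residual = μZ.…
@6 ?Int  match  residual = &{done: !Str.!Str.⊕{err: end, done: end, stop: μZ.…}, data: ⊕{err: ?Unit.!Int.end, ok: ⊕{ok: !Int.μZ.…, ack: ⊕{err: μZ.…, stop: μZ.…}, stop: ?Bool.μZ.…}, more: &{retry: ?Bool.μZ.…, data: ?Str.μZ.…, done: ?Int.μZ.…}}}
trace exhausted — no violation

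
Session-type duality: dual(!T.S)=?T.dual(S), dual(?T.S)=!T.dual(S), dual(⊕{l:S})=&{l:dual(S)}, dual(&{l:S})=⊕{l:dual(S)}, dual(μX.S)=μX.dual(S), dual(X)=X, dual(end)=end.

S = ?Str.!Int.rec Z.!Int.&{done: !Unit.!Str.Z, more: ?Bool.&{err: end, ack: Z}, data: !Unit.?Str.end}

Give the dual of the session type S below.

?Str = !Str
  !Int = ?Int
    rec Z = rec Z  (binder kept)
      !Int = ?Int
        &{done,more,data} = +{done,more,data}  (offer→select)
          case done:
            !Unit = ?Unit
              !Str = ?Str
                Z ↦ Z
          case more:
            ?Bool = !Bool
              &{err,ack} = +{err,ack}  (offer→select)
                case err:
                  end ↦ end
                case ack:
                  Z ↦ Z
          case data:
            !Unit = ?Unit
              ?Str = !Str
                end ↦ end

!Str.?Int.rec Z.?Int.+{done: ?Unit.?Str.Z, more: !Bool.+{err: end, ack: Z}, data: ?Unit.!Str.end}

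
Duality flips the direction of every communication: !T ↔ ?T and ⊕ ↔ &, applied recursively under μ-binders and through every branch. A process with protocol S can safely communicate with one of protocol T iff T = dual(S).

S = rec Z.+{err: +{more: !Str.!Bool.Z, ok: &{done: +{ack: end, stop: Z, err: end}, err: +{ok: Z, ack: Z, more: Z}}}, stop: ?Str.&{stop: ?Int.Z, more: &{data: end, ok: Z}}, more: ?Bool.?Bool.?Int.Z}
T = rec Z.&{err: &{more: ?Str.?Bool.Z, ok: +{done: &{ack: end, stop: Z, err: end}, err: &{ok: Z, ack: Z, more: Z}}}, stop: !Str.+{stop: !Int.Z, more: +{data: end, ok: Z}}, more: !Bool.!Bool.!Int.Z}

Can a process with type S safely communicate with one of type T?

rec Z ‖ rec Z  ✓ (rec unchanged)
  +{err,stop,more} ‖ &{err,stop,more}  ✓ label sets agree
    [err]
      +{more,ok} ‖ &{more,ok}  ✓ label sets agree
        [more]
          !Str ‖ ?Str  ✓
            !Bool ‖ ?Bool  ✓
              Z ‖ Z  ✓
        [ok]
          &{done,err} ‖ +{done,err}  ✓ label sets agree
            [done]
              +{ack,stop,err} ‖ &{ack,stop,err}  ✓ label sets agree
                [ack]
                  end ‖ end  ✓
                [stop]
                  Z ‖ Z  ✓
                [err]
                  end ‖ end  ✓
            [err]
              +{ok,ack,more} ‖ &{ok,ack,more}  ✓ label sets agree
                [ok]
                  Z ‖ Z  ✓
                [ack]
                  Z ‖ Z  ✓
                [more]
                  Z ‖ Z  ✓
    [stop]
      ?Str ‖ !Str  ✓
        &{stop,more} ‖ +{stop,more}  ✓ label sets agree
          [stop]
            ?Int ‖ !Int  ✓
              Z ‖ Z  ✓
          [more]
            &{data,ok} ‖ +{data,ok}  ✓ label sets agree
              [data]
                end ‖ end  ✓
              [ok]
                Z ‖ Z  ✓
    [more]
      ?Bool ‖ !Bool  ✓
        ?Bool ‖ !Bool  ✓
          ?Int ‖ !Int  ✓
            Z ‖ Z  ✓

YES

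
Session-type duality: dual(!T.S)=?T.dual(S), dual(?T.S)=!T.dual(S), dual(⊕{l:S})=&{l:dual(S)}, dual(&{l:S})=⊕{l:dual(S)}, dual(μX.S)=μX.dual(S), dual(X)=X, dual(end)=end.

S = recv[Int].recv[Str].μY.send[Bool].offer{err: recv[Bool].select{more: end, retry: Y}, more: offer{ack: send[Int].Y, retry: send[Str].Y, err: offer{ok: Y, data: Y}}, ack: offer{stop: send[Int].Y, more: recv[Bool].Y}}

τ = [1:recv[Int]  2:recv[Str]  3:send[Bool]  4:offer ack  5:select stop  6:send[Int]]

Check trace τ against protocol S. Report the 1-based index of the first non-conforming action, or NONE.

[1] recv[Int]  match  now at recv[Str].μY.…
[2] recv[Str]  match  now at μY.…
[3] send[Bool]  match  now at offer{err: recv[Bool].select{more: end, retry: μY.…}, more: offer{ack: send[Int].μY.…, retry: send[Str].μY.…, err: offer{ok: μY.…, data: μY.…}}, ack: offer{stop: send[Int].μY.…, more: recv[Bool].μY.…}}
[4] offer ack  match  now at offer{stop: send[Int].μY.…, more: recv[Bool].μY.…}
[5] got select stop, protocol expects offer stop or offer more  ✗

5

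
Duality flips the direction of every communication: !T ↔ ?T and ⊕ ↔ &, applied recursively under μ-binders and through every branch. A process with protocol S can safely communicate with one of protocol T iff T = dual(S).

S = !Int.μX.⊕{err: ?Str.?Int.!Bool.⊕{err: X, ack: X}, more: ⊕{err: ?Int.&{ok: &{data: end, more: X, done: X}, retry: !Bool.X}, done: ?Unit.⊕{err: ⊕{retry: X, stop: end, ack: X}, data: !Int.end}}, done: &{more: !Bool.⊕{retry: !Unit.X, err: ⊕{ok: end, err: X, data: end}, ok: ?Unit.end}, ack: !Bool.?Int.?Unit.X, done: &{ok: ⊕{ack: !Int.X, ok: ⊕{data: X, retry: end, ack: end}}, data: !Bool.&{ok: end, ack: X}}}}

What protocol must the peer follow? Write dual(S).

?Int.μX.&{err: !Str.!Int.?Bool.&{err: X, ack: X}, more: &{err: !Int.⊕{ok: ⊕{data: end, more: X, done: X}, retry: ?Bool.X}, done: !Unit.&{err: &{retry: X, stop: end, ack: X}, data: ?Int.end}}, done: ⊕{more: ?Bool.&{retry: ?Unit.X, err: &{ok: end, err: X, data: end}, ok: !Unit.end}, ack: ?Bool.!Int.!Unit.X, done: ⊕{ok: &{ack: ?Int.X, ok: &{data: X, retry: end, ack: end}}, data: ?Bool.⊕{ok: end, ack: X}}}}

!Int → ?Int
  μX → μX  (μ self-dual)
    ⊕{err,more,done} → &{err,more,done}  (⊕→&)
      case err:
        ?Str → !Str
          ?Int → !Int
            !Bool → ?Bool
              ⊕{err,ack} → &{err,ack}  (⊕→&)
                case err:
                  dual(X) = X
                case ack:
                  dual(X) = X
      case more:
        ⊕{err,done} → &{err,done}  (⊕→&)
          case err:
            ?Int → !Int
              &{ok,retry} → ⊕{ok,retry}  (&→⊕)
                case ok:
                  &{data,more,done} → ⊕{data,more,done}  (&→⊕)
                    case data:
                      dual(end) = end
                    case more:
                      dual(X) = X
                    case done:
                      dual(X) = X
                case retry:
                  !Bool → ?Bool
                    dual(X) = X
          case done:
            ?Unit → !Unit
              ⊕{err,data} → &{err,data}  (⊕→&)
                case err:
                  ⊕{retry,stop,ack} → &{retry,stop,ack}  (⊕→&)
                    case retry:
                      dual(X) = X
                    case stop:
                      dual(end) = end
                    case ack:
                      dual(X) = X
                case data:
                  !Int → ?Int
                    dual(end) = end
      case done:
        &{more,ack,done} → ⊕{more,ack,done}  (&→⊕)
          case more:
            !Bool → ?Bool
              ⊕{retry,err,ok} → &{retry,err,ok}  (⊕→&)
                case retry:
                  !Unit → ?Unit
                    dual(X) = X
                case err:
                  ⊕{ok,err,data} → &{ok,err,data}  (⊕→&)
                    case ok:
                      dual(end) = end
                    case err:
                      dual(X) = X
                    case data:
                      dual(end) = end
                case ok:
                  ?Unit → !Unit
                    dual(end) = end
          case ack:
            !Bool → ?Bool
              ?Int → !Int
                ?Unit → !Unit
                  dual(X) = X
          case done:
            &{ok,data} → ⊕{ok,data}  (&→⊕)
              case ok:
                ⊕{ack,ok} → &{ack,ok}  (⊕→&)
                  case ack:
                    !Int → ?Int
                      dual(X) = X
                  case ok:
                    ⊕{data,retry,ack} → &{data,retry,ack}  (⊕→&)
                      case data:
                        dual(X) = X
                      case retry:
                        dual(end) = end
                      case ack:
                        dual(end) = end
              case data:
                !Bool → ?Bool
                  &{ok,ack} → ⊕{ok,ack}  (&→⊕)
                    case ok:
                      dual(end) = end
                    case ack:
                      dual(X) = X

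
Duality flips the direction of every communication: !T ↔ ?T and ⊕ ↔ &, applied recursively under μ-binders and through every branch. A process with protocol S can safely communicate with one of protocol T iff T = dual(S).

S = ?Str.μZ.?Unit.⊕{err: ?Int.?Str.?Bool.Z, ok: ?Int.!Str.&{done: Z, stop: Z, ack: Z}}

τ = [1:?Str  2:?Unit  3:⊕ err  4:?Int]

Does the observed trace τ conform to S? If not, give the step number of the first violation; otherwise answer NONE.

NONE

[1] ?Str  ✓  state: μZ.…
[2] ?Unit  ✓  state: ⊕{err: ?Int.?Str.?Bool.μZ.…, ok: ?Int.!Str.&{done: μZ.…, stop: μZ.…, ack: μZ.…}}
[3] ⊕ err  ✓  state: ?Int.?Str.?Bool.μZ.…
[4] ?Int  ✓  state: ?Str.?Bool.μZ.…
all 4 steps conform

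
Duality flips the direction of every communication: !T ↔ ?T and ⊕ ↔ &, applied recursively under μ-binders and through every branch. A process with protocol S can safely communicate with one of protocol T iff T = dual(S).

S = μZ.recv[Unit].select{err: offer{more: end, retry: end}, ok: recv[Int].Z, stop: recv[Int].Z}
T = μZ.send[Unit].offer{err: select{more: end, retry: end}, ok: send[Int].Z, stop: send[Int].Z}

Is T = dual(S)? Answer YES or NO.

μZ | μZ  match (μ self-dual)
  recv[Unit] | send[Unit]  match
    select{err,ok,stop} | offer{err,ok,stop}  match label sets agree
      [err]
        offer{more,retry} | select{more,retry}  match label sets agree
          [more]
            end | end  match
          [retry]
            end | end  match
      [ok]
        recv[Int] | send[Int]  match
          Z | Z  match
      [stop]
        recv[Int] | send[Int]  match
          Z | Z  match

YES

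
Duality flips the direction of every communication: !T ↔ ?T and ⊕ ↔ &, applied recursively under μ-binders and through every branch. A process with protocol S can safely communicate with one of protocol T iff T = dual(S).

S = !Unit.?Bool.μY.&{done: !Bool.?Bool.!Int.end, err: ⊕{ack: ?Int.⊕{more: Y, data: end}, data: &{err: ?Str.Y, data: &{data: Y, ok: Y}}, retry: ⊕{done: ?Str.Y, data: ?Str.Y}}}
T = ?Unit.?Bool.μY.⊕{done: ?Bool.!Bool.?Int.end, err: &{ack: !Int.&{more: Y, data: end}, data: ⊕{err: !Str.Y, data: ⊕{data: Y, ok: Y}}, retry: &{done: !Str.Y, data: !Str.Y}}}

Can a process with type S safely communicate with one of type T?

NO

!Unit vs ?Unit  ok
  ?Bool vs ?Bool  ✗ same direction on both sides — not dual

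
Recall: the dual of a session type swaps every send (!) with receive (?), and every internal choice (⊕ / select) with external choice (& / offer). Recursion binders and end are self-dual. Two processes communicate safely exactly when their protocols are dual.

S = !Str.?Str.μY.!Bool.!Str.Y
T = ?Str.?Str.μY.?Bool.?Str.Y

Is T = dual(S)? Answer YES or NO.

NO

!Str vs ?Str  match
  ?Str vs ?Str  ✗ same direction on both sides — not dual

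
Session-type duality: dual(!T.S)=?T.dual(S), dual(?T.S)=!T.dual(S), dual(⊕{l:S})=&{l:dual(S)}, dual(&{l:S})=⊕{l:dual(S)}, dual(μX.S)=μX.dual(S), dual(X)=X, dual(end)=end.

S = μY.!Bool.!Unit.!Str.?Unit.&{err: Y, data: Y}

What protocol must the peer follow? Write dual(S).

μY.?Bool.?Unit.?Str.!Unit.⊕{err: Y, data: Y}

μY → μY  (binder kept)
  !Bool → ?Bool
    !Unit → ?Unit
      !Str → ?Str
        ?Unit → !Unit
          &{err,data} → ⊕{err,data}  (&→⊕)
            [err]
              Y ↦ Y
            [data]
              Y ↦ Y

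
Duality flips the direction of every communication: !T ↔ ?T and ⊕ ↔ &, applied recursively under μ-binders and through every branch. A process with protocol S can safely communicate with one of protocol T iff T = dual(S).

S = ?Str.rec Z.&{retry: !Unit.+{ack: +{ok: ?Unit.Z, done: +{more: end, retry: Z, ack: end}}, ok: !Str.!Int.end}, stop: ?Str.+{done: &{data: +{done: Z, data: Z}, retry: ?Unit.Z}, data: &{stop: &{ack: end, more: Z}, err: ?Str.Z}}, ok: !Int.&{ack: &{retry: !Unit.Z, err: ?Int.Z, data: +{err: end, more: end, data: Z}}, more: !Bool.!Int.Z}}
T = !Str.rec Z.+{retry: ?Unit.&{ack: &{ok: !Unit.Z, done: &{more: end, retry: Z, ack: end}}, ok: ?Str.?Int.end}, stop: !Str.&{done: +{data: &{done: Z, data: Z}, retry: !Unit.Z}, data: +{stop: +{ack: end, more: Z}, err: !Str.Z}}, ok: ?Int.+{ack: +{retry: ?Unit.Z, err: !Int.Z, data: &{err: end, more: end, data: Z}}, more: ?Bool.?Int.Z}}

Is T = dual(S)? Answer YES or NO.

YES

?Str vs !Str  ok
  rec Z vs rec Z  ok (binder kept)
    &{retry,stop,ok} vs +{retry,stop,ok}  ok label sets agree
      • retry:
        !Unit vs ?Unit  ok
          +{ack,ok} vs &{ack,ok}  ok label sets agree
            • ack:
              +{ok,done} vs &{ok,done}  ok label sets agree
                • ok:
                  ?Unit vs !Unit  ok
                    Z vs Z  ok
                • done:
                  +{more,retry,ack} vs &{more,retry,ack}  ok label sets agree
                    • more:
                      end vs end  ok
                    • retry:
                      Z vs Z  ok
                    • ack:
                      end vs end  ok
            • ok:
              !Str vs ?Str  ok
                !Int vs ?Int  ok
                  end vs end  ok
      • stop:
        ?Str vs !Str  ok
          +{done,data} vs &{done,data}  ok label sets agree
            • done:
              &{data,retry} vs +{data,retry}  ok label sets agree
                • data:
                  +{done,data} vs &{done,data}  ok label sets agree
                    • done:
                      Z vs Z  ok
                    • data:
                      Z vs Z  ok
                • retry:
                  ?Unit vs !Unit  ok
                    Z vs Z  ok
            • data:
              &{stop,err} vs +{stop,err}  ok label sets agree
                • stop:
                  &{ack,more} vs +{ack,more}  ok label sets agree
                    • ack:
                      end vs end  ok
                    • more:
                      Z vs Z  ok
                • err:
                  ?Str vs !Str  ok
                    Z vs Z  ok
      • ok:
        !Int vs ?Int  ok
          &{ack,more} vs +{ack,more}  ok label sets agree
            • ack:
              &{retry,err,data} vs +{retry,err,data}  ok label sets agree
                • retry:
                  !Unit vs ?Unit  ok
                    Z vs Z  ok
                • err:
                  ?Int vs !Int  ok
                    Z vs Z  ok
                • data:
                  +{err,more,data} vs &{err,more,data}  ok label sets agree
                    • err:
                      end vs end  ok
                    • more:
                      end vs end  ok
                    • data:
                      Z vs Z  ok
            • more:
              !Bool vs ?Bool  ok
                !Int vs ?Int  ok
                  Z vs Z  ok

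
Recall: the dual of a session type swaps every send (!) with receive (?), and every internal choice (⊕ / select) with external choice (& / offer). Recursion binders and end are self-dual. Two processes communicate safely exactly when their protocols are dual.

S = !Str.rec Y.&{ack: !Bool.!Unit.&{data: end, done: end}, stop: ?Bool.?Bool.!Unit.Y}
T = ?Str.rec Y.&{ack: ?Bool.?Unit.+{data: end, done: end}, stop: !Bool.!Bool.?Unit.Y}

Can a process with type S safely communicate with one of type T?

!Str ‖ ?Str  match
  rec Y ‖ rec Y  match (binder kept)
    &{ack,stop} ‖ &{ack,stop}  ✗ choice polarity not flipped — not dual

NO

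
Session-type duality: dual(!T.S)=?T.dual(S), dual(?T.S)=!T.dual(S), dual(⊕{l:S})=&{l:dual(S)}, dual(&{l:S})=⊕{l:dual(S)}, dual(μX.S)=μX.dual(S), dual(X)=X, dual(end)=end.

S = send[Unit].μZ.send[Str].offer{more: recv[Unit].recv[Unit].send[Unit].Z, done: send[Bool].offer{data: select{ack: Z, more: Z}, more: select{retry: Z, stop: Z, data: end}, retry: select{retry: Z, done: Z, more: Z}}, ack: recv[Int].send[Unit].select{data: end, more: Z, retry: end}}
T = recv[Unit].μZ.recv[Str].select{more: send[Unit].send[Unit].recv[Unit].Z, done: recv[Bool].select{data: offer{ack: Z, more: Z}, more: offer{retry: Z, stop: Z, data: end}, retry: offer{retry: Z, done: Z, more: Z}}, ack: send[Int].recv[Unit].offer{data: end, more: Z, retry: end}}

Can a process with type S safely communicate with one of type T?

send[Unit] ‖ recv[Unit]  ok
  μZ ‖ μZ  ok (μ self-dual)
    send[Str] ‖ recv[Str]  ok
      offer{more,done,ack} ‖ select{more,done,ack}  ok same labels
        [more]
          recv[Unit] ‖ send[Unit]  ok
            recv[Unit] ‖ send[Unit]  ok
              send[Unit] ‖ recv[Unit]  ok
                Z ‖ Z  ok
        [done]
          send[Bool] ‖ recv[Bool]  ok
            offer{data,more,retry} ‖ select{data,more,retry}  ok same labels
              [data]
                select{ack,more} ‖ offer{ack,more}  ok same labels
                  [ack]
                    Z ‖ Z  ok
                  [more]
                    Z ‖ Z  ok
              [more]
                select{retry,stop,data} ‖ offer{retry,stop,data}  ok same labels
                  [retry]
                    Z ‖ Z  ok
                  [stop]
                    Z ‖ Z  ok
                  [data]
                    end ‖ end  ok
              [retry]
                select{retry,done,more} ‖ offer{retry,done,more}  ok same labels
                  [retry]
                    Z ‖ Z  ok
                  [done]
                    Z ‖ Z  ok
                  [more]
                    Z ‖ Z  ok
        [ack]
          recv[Int] ‖ send[Int]  ok
            send[Unit] ‖ recv[Unit]  ok
              select{data,more,retry} ‖ offer{data,more,retry}  ok same labels
                [data]
                  end ‖ end  ok
                [more]
                  Z ‖ Z  ok
                [retry]
                  end ‖ end  ok

YES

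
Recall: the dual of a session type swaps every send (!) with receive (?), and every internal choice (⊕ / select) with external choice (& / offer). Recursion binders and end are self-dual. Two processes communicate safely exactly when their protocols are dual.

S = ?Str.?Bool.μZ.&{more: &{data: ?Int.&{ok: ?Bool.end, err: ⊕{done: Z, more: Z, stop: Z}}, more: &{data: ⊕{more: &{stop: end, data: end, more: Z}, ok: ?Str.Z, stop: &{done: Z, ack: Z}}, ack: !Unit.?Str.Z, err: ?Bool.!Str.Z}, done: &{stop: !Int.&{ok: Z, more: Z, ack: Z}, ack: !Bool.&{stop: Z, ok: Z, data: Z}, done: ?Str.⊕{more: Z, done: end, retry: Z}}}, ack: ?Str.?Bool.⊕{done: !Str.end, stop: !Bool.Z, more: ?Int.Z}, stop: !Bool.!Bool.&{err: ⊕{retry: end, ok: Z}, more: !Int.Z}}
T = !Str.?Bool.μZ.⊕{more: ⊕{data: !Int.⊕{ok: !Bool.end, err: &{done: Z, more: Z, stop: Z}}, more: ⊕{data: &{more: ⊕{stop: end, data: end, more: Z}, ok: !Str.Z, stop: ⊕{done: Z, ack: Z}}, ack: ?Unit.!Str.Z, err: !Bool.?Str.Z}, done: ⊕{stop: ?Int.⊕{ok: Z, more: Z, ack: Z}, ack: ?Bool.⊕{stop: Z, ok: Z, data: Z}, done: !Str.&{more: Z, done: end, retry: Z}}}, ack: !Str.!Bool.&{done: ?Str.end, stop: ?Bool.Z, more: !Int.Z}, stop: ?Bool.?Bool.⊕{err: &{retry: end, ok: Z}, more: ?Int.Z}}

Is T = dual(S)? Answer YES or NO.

NO

?Str vs !Str  ✓
  ?Bool vs ?Bool  ✗ same direction on both sides — not dual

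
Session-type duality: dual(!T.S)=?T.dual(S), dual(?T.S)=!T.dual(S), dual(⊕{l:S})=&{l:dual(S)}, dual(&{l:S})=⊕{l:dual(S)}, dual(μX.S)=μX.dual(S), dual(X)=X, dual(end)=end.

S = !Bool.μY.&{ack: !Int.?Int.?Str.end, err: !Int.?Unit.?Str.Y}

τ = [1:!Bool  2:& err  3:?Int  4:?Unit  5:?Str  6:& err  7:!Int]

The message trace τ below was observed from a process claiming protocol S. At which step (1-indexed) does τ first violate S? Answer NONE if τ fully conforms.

3

step 1: !Bool  match  now at μY.…
step 2: & err  match  now at !Int.?Unit.?Str.μY.…
step 3: got ?Int, protocol expects !Int  ✗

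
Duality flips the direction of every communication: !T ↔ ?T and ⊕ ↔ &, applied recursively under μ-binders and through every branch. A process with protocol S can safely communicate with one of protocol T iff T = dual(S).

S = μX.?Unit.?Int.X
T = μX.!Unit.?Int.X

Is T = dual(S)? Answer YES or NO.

μX vs μX  match (μ self-dual)
  ?Unit vs !Unit  match
    ?Int vs ?Int  ✗ same direction on both sides — not dual

NO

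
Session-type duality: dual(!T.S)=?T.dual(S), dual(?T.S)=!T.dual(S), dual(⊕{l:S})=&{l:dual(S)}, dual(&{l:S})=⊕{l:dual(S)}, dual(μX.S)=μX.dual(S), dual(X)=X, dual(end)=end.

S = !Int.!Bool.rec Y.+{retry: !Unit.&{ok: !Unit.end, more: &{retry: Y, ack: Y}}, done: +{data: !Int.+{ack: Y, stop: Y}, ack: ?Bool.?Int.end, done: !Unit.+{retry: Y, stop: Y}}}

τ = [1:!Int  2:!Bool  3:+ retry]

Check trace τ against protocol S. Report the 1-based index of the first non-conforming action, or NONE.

NONE

@1 !Int  ok  now at !Bool.rec Y.…
@2 !Bool  ok  now at rec Y.…
@3 + retry  ok  now at !Unit.&{ok: !Unit.end, more: &{retry: rec Y.…, ack: rec Y.…}}
all 3 steps conform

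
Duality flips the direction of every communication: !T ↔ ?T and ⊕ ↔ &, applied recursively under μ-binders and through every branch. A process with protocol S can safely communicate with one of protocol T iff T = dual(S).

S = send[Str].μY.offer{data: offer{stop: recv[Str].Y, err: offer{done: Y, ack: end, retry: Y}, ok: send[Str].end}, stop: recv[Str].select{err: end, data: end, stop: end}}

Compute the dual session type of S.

recv[Str].μY.select{data: select{stop: send[Str].Y, err: select{done: Y, ack: end, retry: Y}, ok: recv[Str].end}, stop: send[Str].offer{err: end, data: end, stop: end}}

send[Str] = recv[Str]
  μY = μY  (μ self-dual)
    offer{data,stop} = select{data,stop}  (offer→select)
      [data]
        offer{stop,err,ok} = select{stop,err,ok}  (offer→select)
          [stop]
            recv[Str] = send[Str]
              dual(Y) = Y
          [err]
            offer{done,ack,retry} = select{done,ack,retry}  (offer→select)
              [done]
                dual(Y) = Y
              [ack]
                dual(end) = end
              [retry]
                dual(Y) = Y
          [ok]
            send[Str] = recv[Str]
              dual(end) = end
      [stop]
        recv[Str] = send[Str]
          select{err,data,stop} = offer{err,data,stop}  (internal→external)
            [err]
              dual(end) = end
            [data]
              dual(end) = end
            [stop]
              dual(end) = end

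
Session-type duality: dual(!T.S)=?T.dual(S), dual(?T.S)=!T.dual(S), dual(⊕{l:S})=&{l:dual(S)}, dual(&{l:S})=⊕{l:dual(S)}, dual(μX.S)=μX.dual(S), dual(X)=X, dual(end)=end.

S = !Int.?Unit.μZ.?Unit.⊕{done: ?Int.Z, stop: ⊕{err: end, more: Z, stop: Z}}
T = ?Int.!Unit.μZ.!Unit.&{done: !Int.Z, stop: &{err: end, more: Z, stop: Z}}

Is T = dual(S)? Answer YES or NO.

YES

!Int vs ?Int  ok
  ?Unit vs !Unit  ok
    μZ vs μZ  ok (μ self-dual)
      ?Unit vs !Unit  ok
        ⊕{done,stop} vs &{done,stop}  ok same labels
          case done:
            ?Int vs !Int  ok
              Z vs Z  ok
          case stop:
            ⊕{err,more,stop} vs &{err,more,stop}  ok same labels
              case err:
                end vs end  ok
              case more:
                Z vs Z  ok
              case stop:
                Z vs Z  ok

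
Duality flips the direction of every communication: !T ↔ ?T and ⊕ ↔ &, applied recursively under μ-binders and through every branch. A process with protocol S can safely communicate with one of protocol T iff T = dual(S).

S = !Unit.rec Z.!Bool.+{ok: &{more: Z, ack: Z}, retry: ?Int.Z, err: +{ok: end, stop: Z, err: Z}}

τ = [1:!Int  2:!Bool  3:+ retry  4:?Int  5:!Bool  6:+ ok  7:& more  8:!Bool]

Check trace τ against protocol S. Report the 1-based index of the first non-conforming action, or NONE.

1

step 1: got !Int, protocol expects !Unit  ✗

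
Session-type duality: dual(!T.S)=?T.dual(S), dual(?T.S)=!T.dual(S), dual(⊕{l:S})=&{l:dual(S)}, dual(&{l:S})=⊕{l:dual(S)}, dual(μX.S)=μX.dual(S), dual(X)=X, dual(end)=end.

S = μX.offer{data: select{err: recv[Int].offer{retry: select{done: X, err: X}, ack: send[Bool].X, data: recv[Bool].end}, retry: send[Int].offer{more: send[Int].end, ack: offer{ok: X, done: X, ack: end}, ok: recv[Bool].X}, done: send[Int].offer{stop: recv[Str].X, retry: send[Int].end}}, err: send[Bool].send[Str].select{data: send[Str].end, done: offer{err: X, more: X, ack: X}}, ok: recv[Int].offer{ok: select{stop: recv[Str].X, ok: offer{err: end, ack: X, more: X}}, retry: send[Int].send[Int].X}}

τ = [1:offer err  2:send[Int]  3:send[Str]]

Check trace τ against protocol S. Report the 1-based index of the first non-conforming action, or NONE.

@1 offer err  ok  state: send[Bool].send[Str].select{data: send[Str].end, done: offer{err: μX.…, more: μX.…, ack: μX.…}}
@2 got send[Int], protocol expects send[Bool]  ✗

2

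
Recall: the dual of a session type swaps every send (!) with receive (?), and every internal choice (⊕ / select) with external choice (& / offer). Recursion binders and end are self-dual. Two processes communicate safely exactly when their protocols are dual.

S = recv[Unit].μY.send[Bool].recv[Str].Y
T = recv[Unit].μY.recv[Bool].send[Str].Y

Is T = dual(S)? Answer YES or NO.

recv[Unit] ‖ recv[Unit]  ✗ same direction on both sides — not dual

NO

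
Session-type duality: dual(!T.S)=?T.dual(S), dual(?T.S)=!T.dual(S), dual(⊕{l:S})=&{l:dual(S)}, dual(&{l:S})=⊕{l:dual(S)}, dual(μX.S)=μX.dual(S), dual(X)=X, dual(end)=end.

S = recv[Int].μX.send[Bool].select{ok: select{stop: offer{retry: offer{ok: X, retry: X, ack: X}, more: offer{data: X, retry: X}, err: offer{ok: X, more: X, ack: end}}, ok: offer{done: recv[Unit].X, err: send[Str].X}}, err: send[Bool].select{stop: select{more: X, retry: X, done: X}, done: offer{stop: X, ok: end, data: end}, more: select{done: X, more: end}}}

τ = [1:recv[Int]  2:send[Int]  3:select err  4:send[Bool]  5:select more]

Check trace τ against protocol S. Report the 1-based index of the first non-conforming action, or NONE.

@1 recv[Int]  ok  now at μX.…
@2 got send[Int], protocol expects send[Bool]  ✗

2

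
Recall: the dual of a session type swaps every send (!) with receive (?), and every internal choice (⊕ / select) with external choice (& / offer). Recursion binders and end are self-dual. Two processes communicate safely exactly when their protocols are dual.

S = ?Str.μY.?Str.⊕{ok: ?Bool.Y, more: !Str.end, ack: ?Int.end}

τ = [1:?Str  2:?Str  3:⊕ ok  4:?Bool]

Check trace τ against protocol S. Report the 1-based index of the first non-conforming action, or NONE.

NONE

[1] ?Str  ok  now at μY.…
[2] ?Str  ok  now at ⊕{ok: ?Bool.μY.…, more: !Str.end, ack: ?Int.end}
[3] ⊕ ok  ok  now at ?Bool.μY.…
[4] ?Bool  ok  now at μY.…
trace exhausted — no violation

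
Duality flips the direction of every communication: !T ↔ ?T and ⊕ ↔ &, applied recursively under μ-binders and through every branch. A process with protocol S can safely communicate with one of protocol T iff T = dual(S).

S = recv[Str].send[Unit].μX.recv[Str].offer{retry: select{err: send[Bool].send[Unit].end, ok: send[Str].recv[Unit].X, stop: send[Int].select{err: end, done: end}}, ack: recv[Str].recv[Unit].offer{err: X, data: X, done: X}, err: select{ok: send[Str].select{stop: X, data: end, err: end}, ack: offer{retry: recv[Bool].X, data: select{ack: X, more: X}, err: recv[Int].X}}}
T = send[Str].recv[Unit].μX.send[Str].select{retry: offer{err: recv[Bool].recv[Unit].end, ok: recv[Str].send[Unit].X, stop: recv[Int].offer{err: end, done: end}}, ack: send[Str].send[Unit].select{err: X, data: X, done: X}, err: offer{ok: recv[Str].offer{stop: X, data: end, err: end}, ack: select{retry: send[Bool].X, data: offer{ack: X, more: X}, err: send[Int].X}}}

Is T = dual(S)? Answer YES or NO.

YES

recv[Str] ‖ send[Str]  match
  send[Unit] ‖ recv[Unit]  match
    μX ‖ μX  match (rec unchanged)
      recv[Str] ‖ send[Str]  match
        offer{retry,ack,err} ‖ select{retry,ack,err}  match label sets agree
          case retry:
            select{err,ok,stop} ‖ offer{err,ok,stop}  match label sets agree
              case err:
                send[Bool] ‖ recv[Bool]  match
                  send[Unit] ‖ recv[Unit]  match
                    end ‖ end  match
              case ok:
                send[Str] ‖ recv[Str]  match
                  recv[Unit] ‖ send[Unit]  match
                    X ‖ X  match
              case stop:
                send[Int] ‖ recv[Int]  match
                  select{err,done} ‖ offer{err,done}  match label sets agree
                    case err:
                      end ‖ end  match
                    case done:
                      end ‖ end  match
          case ack:
            recv[Str] ‖ send[Str]  match
              recv[Unit] ‖ send[Unit]  match
                offer{err,data,done} ‖ select{err,data,done}  match label sets agree
                  case err:
                    X ‖ X  match
                  case data:
                    X ‖ X  match
                  case done:
                    X ‖ X  match
          case err:
            select{ok,ack} ‖ offer{ok,ack}  match label sets agree
              case ok:
                send[Str] ‖ recv[Str]  match
                  select{stop,data,err} ‖ offer{stop,data,err}  match label sets agree
                    case stop:
                      X ‖ X  match
                    case data:
                      end ‖ end  match
                    case err:
                      end ‖ end  match
              case ack:
                offer{retry,data,err} ‖ select{retry,data,err}  match label sets agree
                  case retry:
                    recv[Bool] ‖ send[Bool]  match
                      X ‖ X  match
                  case data:
                    select{ack,more} ‖ offer{ack,more}  match label sets agree
                      case ack:
                        X ‖ X  match
                      case more:
                        X ‖ X  match
                  case err:
                    recv[Int] ‖ send[Int]  match
                      X ‖ X  match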